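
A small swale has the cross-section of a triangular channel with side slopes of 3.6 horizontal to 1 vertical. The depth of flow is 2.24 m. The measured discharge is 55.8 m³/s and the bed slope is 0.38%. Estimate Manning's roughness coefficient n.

For a triangular section with side slope z = 3.6: A = zy² = 3.6×2.24² = 18.06 m²; P = 2y√(1+z²) = 2×2.24×3.736 = 16.74 m.
Hydraulic radius R = A/P = 18.06/16.74 = 1.079 m.
Rearranging Manning's equation: n = (1/Q) A R^(2/3) S^(1/2) = (1/55.8) × 18.06 × 1.079^(2/3) × √0.0038 = 0.021.

n = 0.021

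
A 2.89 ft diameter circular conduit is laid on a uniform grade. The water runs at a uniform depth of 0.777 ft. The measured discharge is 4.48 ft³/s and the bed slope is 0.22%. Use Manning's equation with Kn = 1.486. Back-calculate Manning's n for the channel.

n = 0.013

For a circular section of diameter D = 2.89 ft at depth y = 0.777 ft, the central angle is θ = 2 arccos(1 − 2y/D) = 2.18 rad. Then A = (D²/8)(θ − sin θ) = 1.42 ft² and P = Dθ/2 = 3.151 ft.
Hydraulic radius R = A/P = 1.42/3.151 = 0.4508 ft.
Rearranging Manning's equation: n = (1.486/Q) A R^(2/3) S^(1/2) = (1.486/4.48) × 1.42 × 0.4508^(2/3) × √0.0022 = 0.013.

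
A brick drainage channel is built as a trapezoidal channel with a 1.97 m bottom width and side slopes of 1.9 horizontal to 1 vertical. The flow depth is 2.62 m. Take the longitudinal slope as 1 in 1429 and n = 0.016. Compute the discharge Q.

With bottom width b = 1.97 m and side slope z = 1.9: A = (b + zy)y = (1.97 + 1.9×2.62)×2.62 = 18.2 m²; P = b + 2y√(1+z²) = 1.97 + 2×2.62×2.147 = 13.22 m.
Hydraulic radius R = A/P = 18.2/13.22 = 1.377 m.
Manning's equation: Q = (1/n) A R^(2/3) S^(1/2) = (1/0.016) × 18.2 × 1.377^(2/3) × 0.0006998^(1/2) = 37.3 m³/s.

Q = 37.3 m³/s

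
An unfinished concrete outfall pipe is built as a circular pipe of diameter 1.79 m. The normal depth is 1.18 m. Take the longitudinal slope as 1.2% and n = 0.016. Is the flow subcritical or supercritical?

For a circular section of diameter D = 1.79 m at depth y = 1.18 m, the central angle is θ = 2 arccos(1 − 2y/D) = 3.79 rad. Then A = (D²/8)(θ − sin θ) = 1.76 m² and P = Dθ/2 = 3.392 m.
Hydraulic radius R = A/P = 1.76/3.392 = 0.5188 m.
V = (1/n) R^(2/3) √S = (1/0.016) × 0.5188^(2/3) × √0.012 = 4.42 m/s. Hydraulic depth D_h = A/T = 1.76/1.697 = 1.037 m.
Froude number Fr = V/√(g·D_h) = 4.42/√(9.81×1.037) = 1.39, which is greater than 1, so the flow is supercritical.

supercritical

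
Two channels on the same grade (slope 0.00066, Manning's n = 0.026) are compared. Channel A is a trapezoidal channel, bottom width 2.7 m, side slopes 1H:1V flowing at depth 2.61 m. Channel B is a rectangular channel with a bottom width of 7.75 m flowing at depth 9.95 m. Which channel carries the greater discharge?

Channel A: With bottom width b = 2.7 m and side slope z = 1: A = (b + zy)y = (2.7 + 1×2.61)×2.61 = 13.86 m²; P = b + 2y√(1+z²) = 2.7 + 2×2.61×1.414 = 10.08 m. Hydraulic radius R = A/P = 13.86/10.08 = 1.375 m. Q_A = (1/0.026)·13.86·1.375^(2/3)·√0.00066 = 16.93 m³/s.
Channel B: Flow area A = b·y = 7.75 × 9.95 = 77.11 m². Wetted perimeter P = b + 2y = 7.75 + 2×9.95 = 27.65 m. Hydraulic radius R = A/P = 77.11/27.65 = 2.789 m. Q_B = (1/0.026)·77.11·2.789^(2/3)·√0.00066 = 151 m³/s.
Q_A = 16.93 m³/s vs Q_B = 151 m³/s, so channel B carries more.

channel B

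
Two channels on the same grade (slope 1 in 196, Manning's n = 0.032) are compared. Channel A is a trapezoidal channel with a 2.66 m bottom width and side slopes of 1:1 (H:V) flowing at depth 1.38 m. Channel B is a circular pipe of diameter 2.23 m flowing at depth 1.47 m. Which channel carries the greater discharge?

channel A

Channel A: With bottom width b = 2.66 m and side slope z = 1: A = (b + zy)y = (2.66 + 1×1.38)×1.38 = 5.575 m²; P = b + 2y√(1+z²) = 2.66 + 2×1.38×1.414 = 6.563 m. Hydraulic radius R = A/P = 5.575/6.563 = 0.8495 m. Q_A = (1/0.032)·5.575·0.8495^(2/3)·√0.005102 = 11.16 m³/s.
Channel B: For a circular section of diameter D = 2.23 m at depth y = 1.47 m, the central angle is θ = 2 arccos(1 − 2y/D) = 3.79 rad. Then A = (D²/8)(θ − sin θ) = 2.731 m² and P = Dθ/2 = 4.225 m. Hydraulic radius R = A/P = 2.731/4.225 = 0.6463 m. Q_B = (1/0.032)·2.731·0.6463^(2/3)·√0.005102 = 4.557 m³/s.
Q_A = 11.16 m³/s vs Q_B = 4.557 m³/s, so channel A carries more.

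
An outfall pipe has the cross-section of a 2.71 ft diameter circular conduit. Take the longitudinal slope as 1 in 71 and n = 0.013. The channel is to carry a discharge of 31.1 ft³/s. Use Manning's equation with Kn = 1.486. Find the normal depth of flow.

y_n = 1.38 ft

Manning's equation rearranged: A R^(2/3) = nQ / (1.486·√S) = 0.013 × 31.1 / (1.486 × √0.01408) = 2.293.
Try y = 0.952 ft: A R^(2/3) = 1.178 — low.
Try y = 1.57 ft: A R^(2/3) = 2.831 — high.
Try y = 1.38 ft: A R^(2/3) = 2.295 — close enough.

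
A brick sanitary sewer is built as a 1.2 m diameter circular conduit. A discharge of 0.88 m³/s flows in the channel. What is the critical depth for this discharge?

y_c = 0.507 m

At critical depth, Q² T / (g A³) = 1, i.e. A³/T = Q²/g = 0.88²/9.81 = 0.07894.
Trying y = 0.591 m: A³/T = 0.1422 — too large.
Trying y = 0.453 m: A³/T = 0.05133 — too small.
Trying y = 0.507 m: A³/T = 0.07911 — ≈ 0.07894.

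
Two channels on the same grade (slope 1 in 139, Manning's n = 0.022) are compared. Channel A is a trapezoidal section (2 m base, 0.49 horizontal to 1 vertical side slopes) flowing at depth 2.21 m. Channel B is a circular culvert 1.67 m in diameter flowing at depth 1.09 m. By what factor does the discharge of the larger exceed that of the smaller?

Channel A: With bottom width b = 2 m and side slope z = 0.49: A = (b + zy)y = (2 + 0.49×2.21)×2.21 = 6.813 m²; P = b + 2y√(1+z²) = 2 + 2×2.21×1.114 = 6.922 m. Hydraulic radius R = A/P = 6.813/6.922 = 0.9843 m. Q_A = (1/0.022)·6.813·0.9843^(2/3)·√0.007194 = 25.99 m³/s.
Channel B: For a circular section of diameter D = 1.67 m at depth y = 1.09 m, the central angle is θ = 2 arccos(1 − 2y/D) = 3.762 rad. Then A = (D²/8)(θ − sin θ) = 1.514 m² and P = Dθ/2 = 3.142 m. Hydraulic radius R = A/P = 1.514/3.142 = 0.482 m. Q_B = (1/0.022)·1.514·0.482^(2/3)·√0.007194 = 3.589 m³/s.
The larger discharge is 25.99 m³/s and the smaller is 3.589 m³/s; the ratio is 7.24.

7.24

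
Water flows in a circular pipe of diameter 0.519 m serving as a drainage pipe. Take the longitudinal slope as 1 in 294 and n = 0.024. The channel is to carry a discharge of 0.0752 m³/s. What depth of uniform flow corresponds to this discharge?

y_n = 0.281 m

Manning's equation rearranged: A R^(2/3) = nQ / (1·√S) = 0.024 × 0.0752 / (√0.003401) = 0.03095.
Trying y = 0.343 m: A R^(2/3) = 0.04199 — high.
Trying y = 0.281 m: A R^(2/3) = 0.03096 — matches.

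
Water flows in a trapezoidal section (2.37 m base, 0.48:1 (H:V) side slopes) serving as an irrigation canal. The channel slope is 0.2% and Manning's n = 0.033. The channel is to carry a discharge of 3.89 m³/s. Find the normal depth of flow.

Manning's equation rearranged: A R^(2/3) = nQ / (1·√S) = 0.033 × 3.89 / (√0.002) = 2.87.
Try y = 1.06 m: A R^(2/3) = 2.281 — short.
Try y = 1.22 m: A R^(2/3) = 2.871 — ≈ 2.87.

y_n = 1.22 m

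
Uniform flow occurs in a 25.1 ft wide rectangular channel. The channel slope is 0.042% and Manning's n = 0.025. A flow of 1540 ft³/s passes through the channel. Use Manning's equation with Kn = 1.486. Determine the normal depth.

Manning's equation rearranged: A R^(2/3) = nQ / (1.486·√S) = 0.025 × 1540 / (1.486 × √0.00042) = 1264.
Try y = 15.5 ft: A R^(2/3) = 1415 — high.
Try y = 10.9 ft: A R^(2/3) = 886.6 — low.
Try y = 14.2 ft: A R^(2/3) = 1262 — matches.

y_n = 14.2 ft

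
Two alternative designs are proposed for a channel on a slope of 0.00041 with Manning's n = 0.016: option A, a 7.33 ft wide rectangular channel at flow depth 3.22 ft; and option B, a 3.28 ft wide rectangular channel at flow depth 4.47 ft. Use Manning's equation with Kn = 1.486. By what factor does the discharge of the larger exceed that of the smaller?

Channel A: Flow area A = b·y = 7.33 × 3.22 = 23.6 ft². Wetted perimeter P = b + 2y = 7.33 + 2×3.22 = 13.77 ft. Hydraulic radius R = A/P = 23.6/13.77 = 1.714 ft. Q_A = (1.486/0.016)·23.6·1.714^(2/3)·√0.00041 = 63.57 ft³/s.
Channel B: Flow area A = b·y = 3.28 × 4.47 = 14.66 ft². Wetted perimeter P = b + 2y = 3.28 + 2×4.47 = 12.22 ft. Hydraulic radius R = A/P = 14.66/12.22 = 1.2 ft. Q_B = (1.486/0.016)·14.66·1.2^(2/3)·√0.00041 = 31.13 ft³/s.
The larger discharge is 63.57 ft³/s and the smaller is 31.13 ft³/s; the ratio is 2.04.

2.04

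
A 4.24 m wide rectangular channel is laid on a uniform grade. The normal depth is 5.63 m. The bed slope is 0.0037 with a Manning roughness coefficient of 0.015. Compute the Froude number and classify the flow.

subcritical

Flow area A = b·y = 4.24 × 5.63 = 23.87 m². Wetted perimeter P = b + 2y = 4.24 + 2×5.63 = 15.5 m.
Hydraulic radius R = A/P = 23.87/15.5 = 1.54 m.
V = (1/n) R^(2/3) √S = (1/0.015) × 1.54^(2/3) × √0.0037 = 5.408 m/s. Hydraulic depth D_h = A/T = 23.87/4.24 = 5.63 m.
Froude number Fr = V/√(g·D_h) = 5.408/√(9.81×5.63) = 0.728, which is less than 1, so the flow is subcritical.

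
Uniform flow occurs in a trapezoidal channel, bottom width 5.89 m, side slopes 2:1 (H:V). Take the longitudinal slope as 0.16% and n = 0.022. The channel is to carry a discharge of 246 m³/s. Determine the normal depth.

Manning's equation rearranged: A R^(2/3) = nQ / (1·√S) = 0.022 × 246 / (√0.0016) = 135.3.
Trying y = 3.84 m: A R^(2/3) = 89.72 — low.
Trying y = 5.63 m: A R^(2/3) = 205.6 — high.
Trying y = 4.65 m: A R^(2/3) = 135.2 — ≈ 135.3.

y_n = 4.65 m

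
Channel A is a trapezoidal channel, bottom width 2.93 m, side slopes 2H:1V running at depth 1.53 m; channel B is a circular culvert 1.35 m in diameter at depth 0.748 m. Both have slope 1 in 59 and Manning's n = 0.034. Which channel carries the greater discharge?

channel A

Channel A: With bottom width b = 2.93 m and side slope z = 2: A = (b + zy)y = (2.93 + 2×1.53)×1.53 = 9.165 m²; P = b + 2y√(1+z²) = 2.93 + 2×1.53×2.236 = 9.772 m. Hydraulic radius R = A/P = 9.165/9.772 = 0.9378 m. Q_A = (1/0.034)·9.165·0.9378^(2/3)·√0.01695 = 33.62 m³/s.
Channel B: For a circular section of diameter D = 1.35 m at depth y = 0.748 m, the central angle is θ = 2 arccos(1 − 2y/D) = 3.358 rad. Then A = (D²/8)(θ − sin θ) = 0.8141 m² and P = Dθ/2 = 2.267 m. Hydraulic radius R = A/P = 0.8141/2.267 = 0.3591 m. Q_B = (1/0.034)·0.8141·0.3591^(2/3)·√0.01695 = 1.575 m³/s.
Q_A = 33.62 m³/s vs Q_B = 1.575 m³/s, so channel A carries more.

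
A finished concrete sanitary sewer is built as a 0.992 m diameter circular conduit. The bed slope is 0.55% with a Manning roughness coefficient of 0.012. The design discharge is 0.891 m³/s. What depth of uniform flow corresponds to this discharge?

y_n = 0.48 m

Manning's equation rearranged: A R^(2/3) = nQ / (1·√S) = 0.012 × 0.891 / (√0.0055) = 0.1442.
Try y = 0.593 m: A R^(2/3) = 0.2038 — high.
Try y = 0.48 m: A R^(2/3) = 0.1442 — matches.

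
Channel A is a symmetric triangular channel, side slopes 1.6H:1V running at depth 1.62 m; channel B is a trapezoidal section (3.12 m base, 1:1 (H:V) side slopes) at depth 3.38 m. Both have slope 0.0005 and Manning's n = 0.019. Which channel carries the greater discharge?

Channel A: For a triangular section with side slope z = 1.6: A = zy² = 1.6×1.62² = 4.199 m²; P = 2y√(1+z²) = 2×1.62×1.887 = 6.113 m. Hydraulic radius R = A/P = 4.199/6.113 = 0.6869 m. Q_A = (1/0.019)·4.199·0.6869^(2/3)·√0.0005 = 3.847 m³/s.
Channel B: With bottom width b = 3.12 m and side slope z = 1: A = (b + zy)y = (3.12 + 1×3.38)×3.38 = 21.97 m²; P = b + 2y√(1+z²) = 3.12 + 2×3.38×1.414 = 12.68 m. Hydraulic radius R = A/P = 21.97/12.68 = 1.733 m. Q_B = (1/0.019)·21.97·1.733^(2/3)·√0.0005 = 37.3 m³/s.
Q_A = 3.847 m³/s vs Q_B = 37.3 m³/s, so channel B carries more.

channel B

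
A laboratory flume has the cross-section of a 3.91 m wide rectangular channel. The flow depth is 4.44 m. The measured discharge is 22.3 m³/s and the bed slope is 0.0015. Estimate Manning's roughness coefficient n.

Flow area A = b·y = 3.91 × 4.44 = 17.36 m². Wetted perimeter P = b + 2y = 3.91 + 2×4.44 = 12.79 m.
Hydraulic radius R = A/P = 17.36/12.79 = 1.357 m.
Rearranging Manning's equation: n = (1/Q) A R^(2/3) S^(1/2) = (1/22.3) × 17.36 × 1.357^(2/3) × √0.0015 = 0.037.

n = 0.037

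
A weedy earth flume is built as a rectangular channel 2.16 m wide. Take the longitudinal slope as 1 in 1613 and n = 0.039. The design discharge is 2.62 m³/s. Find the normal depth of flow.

y_n = 2.33 m

Manning's equation rearranged: A R^(2/3) = nQ / (1·√S) = 0.039 × 2.62 / (√0.00062) = 4.104.
Trying y = 2.65 m: A R^(2/3) = 4.797 — too large.
Trying y = 1.83 m: A R^(2/3) = 3.054 — too small.
Trying y = 2.33 m: A R^(2/3) = 4.11 — ≈ 4.104.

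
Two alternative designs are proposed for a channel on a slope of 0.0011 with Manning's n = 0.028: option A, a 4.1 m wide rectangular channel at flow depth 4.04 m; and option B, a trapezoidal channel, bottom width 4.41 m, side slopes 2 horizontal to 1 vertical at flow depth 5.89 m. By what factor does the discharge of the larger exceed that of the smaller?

Channel A: Flow area A = b·y = 4.1 × 4.04 = 16.56 m². Wetted perimeter P = b + 2y = 4.1 + 2×4.04 = 12.18 m. Hydraulic radius R = A/P = 16.56/12.18 = 1.36 m. Q_A = (1/0.028)·16.56·1.36^(2/3)·√0.0011 = 24.08 m³/s.
Channel B: With bottom width b = 4.41 m and side slope z = 2: A = (b + zy)y = (4.41 + 2×5.89)×5.89 = 95.36 m²; P = b + 2y√(1+z²) = 4.41 + 2×5.89×2.236 = 30.75 m. Hydraulic radius R = A/P = 95.36/30.75 = 3.101 m. Q_B = (1/0.028)·95.36·3.101^(2/3)·√0.0011 = 240.2 m³/s.
The larger discharge is 240.2 m³/s and the smaller is 24.08 m³/s; the ratio is 9.97.

9.97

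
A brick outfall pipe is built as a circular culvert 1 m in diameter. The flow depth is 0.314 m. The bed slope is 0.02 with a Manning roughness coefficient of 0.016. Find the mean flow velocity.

V = 2.79 m/s

For a circular section of diameter D = 1 m at depth y = 0.314 m, the central angle is θ = 2 arccos(1 − 2y/D) = 2.379 rad. Then A = (D²/8)(θ − sin θ) = 0.2111 m² and P = Dθ/2 = 1.19 m.
Hydraulic radius R = A/P = 0.2111/1.19 = 0.1774 m.
From Manning's equation, V = (1/n) R^(2/3) S^(1/2) = (1/0.016) × 0.1774^(2/3) × 0.02^(1/2) = 2.79 m/s.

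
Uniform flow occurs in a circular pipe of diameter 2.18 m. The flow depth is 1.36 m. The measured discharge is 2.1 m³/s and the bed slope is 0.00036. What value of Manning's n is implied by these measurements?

For a circular section of diameter D = 2.18 m at depth y = 1.36 m, the central angle is θ = 2 arccos(1 − 2y/D) = 3.642 rad. Then A = (D²/8)(θ − sin θ) = 2.449 m² and P = Dθ/2 = 3.97 m.
Hydraulic radius R = A/P = 2.449/3.97 = 0.6168 m.
Rearranging Manning's equation: n = (1/Q) A R^(2/3) S^(1/2) = (1/2.1) × 2.449 × 0.6168^(2/3) × √0.00036 = 0.016.

n = 0.016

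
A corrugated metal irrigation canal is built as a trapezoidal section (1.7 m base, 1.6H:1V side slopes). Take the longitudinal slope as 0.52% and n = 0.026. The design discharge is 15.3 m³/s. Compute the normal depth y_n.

Manning's equation rearranged: A R^(2/3) = nQ / (1·√S) = 0.026 × 15.3 / (√0.0052) = 5.516.
Try y = 1.06 m: A R^(2/3) = 2.65 — too small.
Try y = 1.51 m: A R^(2/3) = 5.534 — ≈ 5.516.

y_n = 1.51 m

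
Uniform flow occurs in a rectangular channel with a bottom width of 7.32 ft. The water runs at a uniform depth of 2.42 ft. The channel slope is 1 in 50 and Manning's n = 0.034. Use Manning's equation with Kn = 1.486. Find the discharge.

Q = 141 ft³/s

Flow area A = b·y = 7.32 × 2.42 = 17.71 ft². Wetted perimeter P = b + 2y = 7.32 + 2×2.42 = 12.16 ft.
Hydraulic radius R = A/P = 17.71/12.16 = 1.457 ft.
Manning's equation: Q = (1.486/n) A R^(2/3) S^(1/2) = (1.486/0.034) × 17.71 × 1.457^(2/3) × 0.02^(1/2) = 141 ft³/s.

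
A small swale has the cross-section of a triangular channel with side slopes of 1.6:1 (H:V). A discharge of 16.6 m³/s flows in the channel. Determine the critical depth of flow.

y_c = 1.85 m

At critical depth, Q² T / (g A³) = 1, i.e. A³/T = Q²/g = 16.6²/9.81 = 28.09.
Try y = 2.3 m: A³/T = 82.39 — too large.
Try y = 1.65 m: A³/T = 15.65 — too small.
Try y = 1.85 m: A³/T = 27.74 — ≈ 28.09.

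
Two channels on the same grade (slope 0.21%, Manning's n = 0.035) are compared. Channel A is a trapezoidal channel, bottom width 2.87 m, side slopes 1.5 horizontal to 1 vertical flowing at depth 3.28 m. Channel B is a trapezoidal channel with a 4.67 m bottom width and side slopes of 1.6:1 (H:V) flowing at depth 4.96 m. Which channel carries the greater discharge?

Channel A: With bottom width b = 2.87 m and side slope z = 1.5: A = (b + zy)y = (2.87 + 1.5×3.28)×3.28 = 25.55 m²; P = b + 2y√(1+z²) = 2.87 + 2×3.28×1.803 = 14.7 m. Hydraulic radius R = A/P = 25.55/14.7 = 1.739 m. Q_A = (1/0.035)·25.55·1.739^(2/3)·√0.0021 = 48.37 m³/s.
Channel B: With bottom width b = 4.67 m and side slope z = 1.6: A = (b + zy)y = (4.67 + 1.6×4.96)×4.96 = 62.53 m²; P = b + 2y√(1+z²) = 4.67 + 2×4.96×1.887 = 23.39 m. Hydraulic radius R = A/P = 62.53/23.39 = 2.674 m. Q_B = (1/0.035)·62.53·2.674^(2/3)·√0.0021 = 157.7 m³/s.
Q_A = 48.37 m³/s vs Q_B = 157.7 m³/s, so channel B carries more.

channel B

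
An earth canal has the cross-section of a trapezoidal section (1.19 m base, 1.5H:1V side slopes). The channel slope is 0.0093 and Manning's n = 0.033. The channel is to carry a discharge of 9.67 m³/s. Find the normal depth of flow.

y_n = 1.32 m

Manning's equation rearranged: A R^(2/3) = nQ / (1·√S) = 0.033 × 9.67 / (√0.0093) = 3.309.
At y = 1.45 m: A R^(2/3) = 4.064 — high.
At y = 0.914 m: A R^(2/3) = 1.517 — low.
At y = 1.32 m: A R^(2/3) = 3.309 — close enough.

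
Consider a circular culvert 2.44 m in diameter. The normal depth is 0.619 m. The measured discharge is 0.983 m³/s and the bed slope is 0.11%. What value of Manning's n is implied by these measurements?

For a circular section of diameter D = 2.44 m at depth y = 0.619 m, the central angle is θ = 2 arccos(1 − 2y/D) = 2.111 rad. Then A = (D²/8)(θ − sin θ) = 0.9332 m² and P = Dθ/2 = 2.576 m.
Hydraulic radius R = A/P = 0.9332/2.576 = 0.3623 m.
Rearranging Manning's equation: n = (1/Q) A R^(2/3) S^(1/2) = (1/0.983) × 0.9332 × 0.3623^(2/3) × √0.0011 = 0.016.

n = 0.016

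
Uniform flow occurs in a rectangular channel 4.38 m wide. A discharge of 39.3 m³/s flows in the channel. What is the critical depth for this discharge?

For a rectangular channel, critical depth y_c = (q²/g)^(1/3) where q = Q/b = 39.3/4.38 = 8.973 m²/s.
So y_c = (8.973²/9.81)^(1/3) = 2.02 m.

y_c = 2.02 m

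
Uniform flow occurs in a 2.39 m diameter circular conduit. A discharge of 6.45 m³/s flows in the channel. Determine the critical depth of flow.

y_c = 1.16 m

At critical depth, Q² T / (g A³) = 1, i.e. A³/T = Q²/g = 6.45²/9.81 = 4.241.
At y = 0.865 m: A³/T = 1.368 — low.
At y = 1.38 m: A³/T = 8.184 — high.
At y = 1.16 m: A³/T = 4.215 — close enough.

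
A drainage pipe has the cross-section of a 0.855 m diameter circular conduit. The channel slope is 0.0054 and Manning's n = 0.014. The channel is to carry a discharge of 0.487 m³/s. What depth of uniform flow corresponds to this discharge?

Manning's equation rearranged: A R^(2/3) = nQ / (1·√S) = 0.014 × 0.487 / (√0.0054) = 0.09278.
At y = 0.316 m: A R^(2/3) = 0.05977 — short.
At y = 0.403 m: A R^(2/3) = 0.09273 — ≈ 0.09278.

y_n = 0.403 m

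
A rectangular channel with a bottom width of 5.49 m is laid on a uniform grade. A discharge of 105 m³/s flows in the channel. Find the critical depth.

For a rectangular channel, critical depth y_c = (q²/g)^(1/3) where q = Q/b = 105/5.49 = 19.13 m²/s.
So y_c = (19.13²/9.81)^(1/3) = 3.34 m.

y_c = 3.34 m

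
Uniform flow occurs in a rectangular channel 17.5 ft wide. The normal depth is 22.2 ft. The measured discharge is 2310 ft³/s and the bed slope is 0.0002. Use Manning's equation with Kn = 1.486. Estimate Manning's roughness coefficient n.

n = 0.012

Flow area A = b·y = 17.5 × 22.2 = 388.5 ft². Wetted perimeter P = b + 2y = 17.5 + 2×22.2 = 61.9 ft.
Hydraulic radius R = A/P = 388.5/61.9 = 6.276 ft.
Rearranging Manning's equation: n = (1.486/Q) A R^(2/3) S^(1/2) = (1.486/2310) × 388.5 × 6.276^(2/3) × √0.0002 = 0.012.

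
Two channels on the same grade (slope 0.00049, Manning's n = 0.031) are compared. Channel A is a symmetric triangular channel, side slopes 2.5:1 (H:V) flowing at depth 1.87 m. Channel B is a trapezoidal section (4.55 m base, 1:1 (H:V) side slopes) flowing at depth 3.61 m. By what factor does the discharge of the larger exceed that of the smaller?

Channel A: For a triangular section with side slope z = 2.5: A = zy² = 2.5×1.87² = 8.742 m²; P = 2y√(1+z²) = 2×1.87×2.693 = 10.07 m. Hydraulic radius R = A/P = 8.742/10.07 = 0.8681 m. Q_A = (1/0.031)·8.742·0.8681^(2/3)·√0.00049 = 5.681 m³/s.
Channel B: With bottom width b = 4.55 m and side slope z = 1: A = (b + zy)y = (4.55 + 1×3.61)×3.61 = 29.46 m²; P = b + 2y√(1+z²) = 4.55 + 2×3.61×1.414 = 14.76 m. Hydraulic radius R = A/P = 29.46/14.76 = 1.996 m. Q_B = (1/0.031)·29.46·1.996^(2/3)·√0.00049 = 33.34 m³/s.
The larger discharge is 33.34 m³/s and the smaller is 5.681 m³/s; the ratio is 5.87.

5.87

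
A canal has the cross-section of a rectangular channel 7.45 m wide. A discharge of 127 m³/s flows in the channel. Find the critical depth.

For a rectangular channel, critical depth y_c = (q²/g)^(1/3) where q = Q/b = 127/7.45 = 17.05 m²/s.
So y_c = (17.05²/9.81)^(1/3) = 3.09 m.

y_c = 3.09 m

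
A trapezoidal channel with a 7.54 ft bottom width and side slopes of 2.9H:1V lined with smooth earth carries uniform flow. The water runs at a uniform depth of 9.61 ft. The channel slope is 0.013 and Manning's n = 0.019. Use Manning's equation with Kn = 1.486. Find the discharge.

With bottom width b = 7.54 ft and side slope z = 2.9: A = (b + zy)y = (7.54 + 2.9×9.61)×9.61 = 340.3 ft²; P = b + 2y√(1+z²) = 7.54 + 2×9.61×3.068 = 66.5 ft.
Hydraulic radius R = A/P = 340.3/66.5 = 5.117 ft.
Manning's equation: Q = (1.486/n) A R^(2/3) S^(1/2) = (1.486/0.019) × 340.3 × 5.117^(2/3) × 0.013^(1/2) = 9010 ft³/s.

Q = 9010 ft³/s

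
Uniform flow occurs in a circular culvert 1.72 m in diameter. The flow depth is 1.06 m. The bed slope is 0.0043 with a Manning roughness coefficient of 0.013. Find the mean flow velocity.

For a circular section of diameter D = 1.72 m at depth y = 1.06 m, the central angle is θ = 2 arccos(1 − 2y/D) = 3.611 rad. Then A = (D²/8)(θ − sin θ) = 1.503 m² and P = Dθ/2 = 3.105 m.
Hydraulic radius R = A/P = 1.503/3.105 = 0.4839 m.
From Manning's equation, V = (1/n) R^(2/3) S^(1/2) = (1/0.013) × 0.4839^(2/3) × 0.0043^(1/2) = 3.11 m/s.

V = 3.11 m/s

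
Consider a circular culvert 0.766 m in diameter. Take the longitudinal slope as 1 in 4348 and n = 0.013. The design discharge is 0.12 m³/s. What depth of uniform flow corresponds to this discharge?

y_n = 0.46 m

Manning's equation rearranged: A R^(2/3) = nQ / (1·√S) = 0.013 × 0.12 / (√0.00023) = 0.1029.
At y = 0.574 m: A R^(2/3) = 0.1395 — over.
At y = 0.396 m: A R^(2/3) = 0.08098 — short.
At y = 0.46 m: A R^(2/3) = 0.103 — matches.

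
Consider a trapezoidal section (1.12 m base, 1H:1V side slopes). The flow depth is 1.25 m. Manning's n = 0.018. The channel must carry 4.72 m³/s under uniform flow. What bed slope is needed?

With bottom width b = 1.12 m and side slope z = 1: A = (b + zy)y = (1.12 + 1×1.25)×1.25 = 2.963 m²; P = b + 2y√(1+z²) = 1.12 + 2×1.25×1.414 = 4.656 m.
Hydraulic radius R = A/P = 2.963/4.656 = 0.6363 m.
From Manning's equation, S = [nQ / (1 A R^(2/3))]² = [0.018 × 4.72 / (1 × 2.963 × 0.6363^(2/3))]² = 0.0015.

S = 0.0015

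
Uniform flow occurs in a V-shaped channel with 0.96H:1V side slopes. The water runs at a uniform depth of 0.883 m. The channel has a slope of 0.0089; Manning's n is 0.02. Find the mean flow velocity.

For a triangular section with side slope z = 0.96: A = zy² = 0.96×0.883² = 0.7485 m²; P = 2y√(1+z²) = 2×0.883×1.386 = 2.448 m.
Hydraulic radius R = A/P = 0.7485/2.448 = 0.3058 m.
From Manning's equation, V = (1/n) R^(2/3) S^(1/2) = (1/0.02) × 0.3058^(2/3) × 0.0089^(1/2) = 2.14 m/s.

V = 2.14 m/s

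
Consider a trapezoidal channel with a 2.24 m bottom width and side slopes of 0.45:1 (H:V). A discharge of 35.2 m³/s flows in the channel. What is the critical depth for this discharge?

At critical depth, Q² T / (g A³) = 1, i.e. A³/T = Q²/g = 35.2²/9.81 = 126.3.
At y = 2.15 m: A³/T = 78.55 — low.
At y = 2.47 m: A³/T = 127.1 — close enough.

y_c = 2.47 m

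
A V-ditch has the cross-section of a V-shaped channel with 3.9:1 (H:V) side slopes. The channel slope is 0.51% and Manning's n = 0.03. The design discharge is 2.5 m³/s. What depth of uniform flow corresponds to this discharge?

Manning's equation rearranged: A R^(2/3) = nQ / (1·√S) = 0.03 × 2.5 / (√0.0051) = 1.05.
Try y = 0.502 m: A R^(2/3) = 0.3829 — too small.
Try y = 0.793 m: A R^(2/3) = 1.296 — too large.
Try y = 0.733 m: A R^(2/3) = 1.051 — close enough.

y_n = 0.733 m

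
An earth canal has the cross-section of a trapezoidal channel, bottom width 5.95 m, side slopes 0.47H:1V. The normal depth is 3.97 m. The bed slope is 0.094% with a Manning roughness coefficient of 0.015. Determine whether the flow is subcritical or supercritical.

subcritical

With bottom width b = 5.95 m and side slope z = 0.47: A = (b + zy)y = (5.95 + 0.47×3.97)×3.97 = 31.03 m²; P = b + 2y√(1+z²) = 5.95 + 2×3.97×1.105 = 14.72 m.
Hydraulic radius R = A/P = 31.03/14.72 = 2.107 m.
V = (1/n) R^(2/3) √S = (1/0.015) × 2.107^(2/3) × √0.00094 = 3.36 m/s. Hydraulic depth D_h = A/T = 31.03/9.682 = 3.205 m.
Froude number Fr = V/√(g·D_h) = 3.36/√(9.81×3.205) = 0.599, which is less than 1, so the flow is subcritical.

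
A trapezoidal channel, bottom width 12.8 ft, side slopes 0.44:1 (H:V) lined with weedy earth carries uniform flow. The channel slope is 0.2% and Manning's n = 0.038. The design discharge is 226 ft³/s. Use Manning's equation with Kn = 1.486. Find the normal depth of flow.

Manning's equation rearranged: A R^(2/3) = nQ / (1.486·√S) = 0.038 × 226 / (1.486 × √0.002) = 129.2.
At y = 4.94 ft: A R^(2/3) = 158.4 — too large.
At y = 3.21 ft: A R^(2/3) = 79.55 — too small.
At y = 4.35 ft: A R^(2/3) = 129.3 — close enough.

y_n = 4.35 ft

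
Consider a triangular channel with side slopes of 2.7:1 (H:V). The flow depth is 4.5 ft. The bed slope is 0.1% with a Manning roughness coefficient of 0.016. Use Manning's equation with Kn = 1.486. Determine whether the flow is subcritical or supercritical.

For a triangular section with side slope z = 2.7: A = zy² = 2.7×4.5² = 54.68 ft²; P = 2y√(1+z²) = 2×4.5×2.879 = 25.91 ft.
Hydraulic radius R = A/P = 54.68/25.91 = 2.11 ft.
V = (1.486/n) R^(2/3) √S = (1.486/0.016) × 2.11^(2/3) × √0.001 = 4.831 ft/s. Hydraulic depth D_h = A/T = 54.68/24.3 = 2.25 ft.
Froude number Fr = V/√(g·D_h) = 4.831/√(32.2×2.25) = 0.568, which is less than 1, so the flow is subcritical.

subcritical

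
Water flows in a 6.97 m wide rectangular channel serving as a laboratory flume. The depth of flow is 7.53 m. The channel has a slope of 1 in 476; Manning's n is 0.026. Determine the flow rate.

Q = 165 m³/s

Flow area A = b·y = 6.97 × 7.53 = 52.48 m². Wetted perimeter P = b + 2y = 6.97 + 2×7.53 = 22.03 m.
Hydraulic radius R = A/P = 52.48/22.03 = 2.382 m.
Manning's equation: Q = (1/n) A R^(2/3) S^(1/2) = (1/0.026) × 52.48 × 2.382^(2/3) × 0.002101^(1/2) = 165 m³/s.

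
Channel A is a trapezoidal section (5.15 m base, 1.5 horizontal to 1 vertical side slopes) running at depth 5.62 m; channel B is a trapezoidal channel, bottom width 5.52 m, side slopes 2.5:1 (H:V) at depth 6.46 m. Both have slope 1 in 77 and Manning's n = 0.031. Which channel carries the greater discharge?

channel B

Channel A: With bottom width b = 5.15 m and side slope z = 1.5: A = (b + zy)y = (5.15 + 1.5×5.62)×5.62 = 76.32 m²; P = b + 2y√(1+z²) = 5.15 + 2×5.62×1.803 = 25.41 m. Hydraulic radius R = A/P = 76.32/25.41 = 3.003 m. Q_A = (1/0.031)·76.32·3.003^(2/3)·√0.01299 = 584 m³/s.
Channel B: With bottom width b = 5.52 m and side slope z = 2.5: A = (b + zy)y = (5.52 + 2.5×6.46)×6.46 = 140 m²; P = b + 2y√(1+z²) = 5.52 + 2×6.46×2.693 = 40.31 m. Hydraulic radius R = A/P = 140/40.31 = 3.473 m. Q_B = (1/0.031)·140·3.473^(2/3)·√0.01299 = 1180 m³/s.
Q_A = 584 m³/s vs Q_B = 1180 m³/s, so channel B carries more.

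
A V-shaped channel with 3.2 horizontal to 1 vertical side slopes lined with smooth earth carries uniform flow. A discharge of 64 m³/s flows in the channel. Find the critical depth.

At critical depth, Q² T / (g A³) = 1, i.e. A³/T = Q²/g = 64²/9.81 = 417.5.
At y = 2.67 m: A³/T = 694.7 — high.
At y = 1.68 m: A³/T = 68.52 — low.
At y = 2.41 m: A³/T = 416.3 — close enough.

y_c = 2.41 m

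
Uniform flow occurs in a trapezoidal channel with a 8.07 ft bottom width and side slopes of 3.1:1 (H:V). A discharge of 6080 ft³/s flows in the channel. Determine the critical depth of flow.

At critical depth, Q² T / (g A³) = 1, i.e. A³/T = Q²/g = 6080²/32.2 = 1148000.
Try y = 13.5 ft: A³/T = 3335000 — too large.
Try y = 10.7 ft: A³/T = 1155000 — close enough.

y_c = 10.7 ft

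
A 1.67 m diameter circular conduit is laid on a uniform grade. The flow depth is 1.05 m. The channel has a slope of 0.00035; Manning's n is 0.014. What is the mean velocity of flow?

V = 0.813 m/s

For a circular section of diameter D = 1.67 m at depth y = 1.05 m, the central angle is θ = 2 arccos(1 − 2y/D) = 3.662 rad. Then A = (D²/8)(θ − sin θ) = 1.45 m² and P = Dθ/2 = 3.058 m.
Hydraulic radius R = A/P = 1.45/3.058 = 0.4742 m.
From Manning's equation, V = (1/n) R^(2/3) S^(1/2) = (1/0.014) × 0.4742^(2/3) × 0.00035^(1/2) = 0.813 m/s.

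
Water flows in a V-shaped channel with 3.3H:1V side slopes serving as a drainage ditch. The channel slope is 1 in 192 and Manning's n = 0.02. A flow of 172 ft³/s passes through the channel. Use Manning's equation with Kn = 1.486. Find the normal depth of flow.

Manning's equation rearranged: A R^(2/3) = nQ / (1.486·√S) = 0.02 × 172 / (1.486 × √0.005208) = 32.08.
At y = 3.39 ft: A R^(2/3) = 52.36 — over.
At y = 2.82 ft: A R^(2/3) = 32.05 — close enough.

y_n = 2.82 ft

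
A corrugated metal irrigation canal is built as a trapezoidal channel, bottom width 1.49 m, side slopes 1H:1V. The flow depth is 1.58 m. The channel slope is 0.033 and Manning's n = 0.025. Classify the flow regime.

supercritical

With bottom width b = 1.49 m and side slope z = 1: A = (b + zy)y = (1.49 + 1×1.58)×1.58 = 4.851 m²; P = b + 2y√(1+z²) = 1.49 + 2×1.58×1.414 = 5.959 m.
Hydraulic radius R = A/P = 4.851/5.959 = 0.814 m.
V = (1/n) R^(2/3) √S = (1/0.025) × 0.814^(2/3) × √0.033 = 6.335 m/s. Hydraulic depth D_h = A/T = 4.851/4.65 = 1.043 m.
Froude number Fr = V/√(g·D_h) = 6.335/√(9.81×1.043) = 1.98, which is greater than 1, so the flow is supercritical.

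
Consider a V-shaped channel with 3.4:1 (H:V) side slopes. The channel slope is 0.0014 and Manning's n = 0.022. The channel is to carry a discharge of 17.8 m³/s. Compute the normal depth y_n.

y_n = 1.83 m

Manning's equation rearranged: A R^(2/3) = nQ / (1·√S) = 0.022 × 17.8 / (√0.0014) = 10.47.
Try y = 2.26 m: A R^(2/3) = 18.33 — over.
Try y = 1.39 m: A R^(2/3) = 5.014 — short.
Try y = 1.83 m: A R^(2/3) = 10.44 — ≈ 10.47.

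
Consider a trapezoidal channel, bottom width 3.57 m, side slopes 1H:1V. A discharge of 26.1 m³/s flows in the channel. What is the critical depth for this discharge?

y_c = 1.52 m

At critical depth, Q² T / (g A³) = 1, i.e. A³/T = Q²/g = 26.1²/9.81 = 69.44.
Trying y = 1.13 m: A³/T = 25.7 — too small.
Trying y = 1.67 m: A³/T = 96.98 — too large.
Trying y = 1.52 m: A³/T = 70.06 — close enough.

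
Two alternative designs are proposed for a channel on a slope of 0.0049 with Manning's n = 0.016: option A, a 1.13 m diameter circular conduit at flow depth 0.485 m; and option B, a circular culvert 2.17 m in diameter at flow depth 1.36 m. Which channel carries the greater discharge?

channel B

Channel A: For a circular section of diameter D = 1.13 m at depth y = 0.485 m, the central angle is θ = 2 arccos(1 − 2y/D) = 2.857 rad. Then A = (D²/8)(θ − sin θ) = 0.4113 m² and P = Dθ/2 = 1.614 m. Hydraulic radius R = A/P = 0.4113/1.614 = 0.2548 m. Q_A = (1/0.016)·0.4113·0.2548^(2/3)·√0.0049 = 0.7233 m³/s.
Channel B: For a circular section of diameter D = 2.17 m at depth y = 1.36 m, the central angle is θ = 2 arccos(1 − 2y/D) = 3.654 rad. Then A = (D²/8)(θ − sin θ) = 2.439 m² and P = Dθ/2 = 3.965 m. Hydraulic radius R = A/P = 2.439/3.965 = 0.6153 m. Q_B = (1/0.016)·2.439·0.6153^(2/3)·√0.0049 = 7.721 m³/s.
Q_A = 0.7233 m³/s vs Q_B = 7.721 m³/s, so channel B carries more.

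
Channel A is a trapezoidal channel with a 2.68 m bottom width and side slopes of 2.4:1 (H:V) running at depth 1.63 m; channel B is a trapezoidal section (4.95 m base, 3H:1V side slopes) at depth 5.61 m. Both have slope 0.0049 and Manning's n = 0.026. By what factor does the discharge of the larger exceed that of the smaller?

24.4

Channel A: With bottom width b = 2.68 m and side slope z = 2.4: A = (b + zy)y = (2.68 + 2.4×1.63)×1.63 = 10.74 m²; P = b + 2y√(1+z²) = 2.68 + 2×1.63×2.6 = 11.16 m. Hydraulic radius R = A/P = 10.74/11.16 = 0.9632 m. Q_A = (1/0.026)·10.74·0.9632^(2/3)·√0.0049 = 28.21 m³/s.
Channel B: With bottom width b = 4.95 m and side slope z = 3: A = (b + zy)y = (4.95 + 3×5.61)×5.61 = 122.2 m²; P = b + 2y√(1+z²) = 4.95 + 2×5.61×3.162 = 40.43 m. Hydraulic radius R = A/P = 122.2/40.43 = 3.022 m. Q_B = (1/0.026)·122.2·3.022^(2/3)·√0.0049 = 687.6 m³/s.
The larger discharge is 687.6 m³/s and the smaller is 28.21 m³/s; the ratio is 24.4.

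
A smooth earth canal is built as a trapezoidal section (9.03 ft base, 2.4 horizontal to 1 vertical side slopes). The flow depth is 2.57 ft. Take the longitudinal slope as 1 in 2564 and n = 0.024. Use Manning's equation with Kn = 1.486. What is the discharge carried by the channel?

Q = 69.2 ft³/s

With bottom width b = 9.03 ft and side slope z = 2.4: A = (b + zy)y = (9.03 + 2.4×2.57)×2.57 = 39.06 ft²; P = b + 2y√(1+z²) = 9.03 + 2×2.57×2.6 = 22.39 ft.
Hydraulic radius R = A/P = 39.06/22.39 = 1.744 ft.
Manning's equation: Q = (1.486/n) A R^(2/3) S^(1/2) = (1.486/0.024) × 39.06 × 1.744^(2/3) × 0.00039^(1/2) = 69.2 ft³/s.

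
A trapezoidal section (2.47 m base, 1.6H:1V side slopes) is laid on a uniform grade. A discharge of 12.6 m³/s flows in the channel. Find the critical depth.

At critical depth, Q² T / (g A³) = 1, i.e. A³/T = Q²/g = 12.6²/9.81 = 16.18.
Try y = 1.2 m: A³/T = 23.17 — high.
Try y = 1.09 m: A³/T = 16.27 — matches.

y_c = 1.09 m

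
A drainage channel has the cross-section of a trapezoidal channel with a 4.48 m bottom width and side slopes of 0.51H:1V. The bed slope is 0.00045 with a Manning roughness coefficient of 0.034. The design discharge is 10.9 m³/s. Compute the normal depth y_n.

y_n = 2.44 m

Manning's equation rearranged: A R^(2/3) = nQ / (1·√S) = 0.034 × 10.9 / (√0.00045) = 17.47.
Trying y = 2.06 m: A R^(2/3) = 13.23 — low.
Trying y = 2.82 m: A R^(2/3) = 22.29 — high.
Trying y = 2.44 m: A R^(2/3) = 17.5 — ≈ 17.47.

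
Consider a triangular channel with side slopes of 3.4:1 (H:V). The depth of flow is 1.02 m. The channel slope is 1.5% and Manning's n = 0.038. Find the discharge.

Q = 7.08 m³/s

For a triangular section with side slope z = 3.4: A = zy² = 3.4×1.02² = 3.537 m²; P = 2y√(1+z²) = 2×1.02×3.544 = 7.23 m.
Hydraulic radius R = A/P = 3.537/7.23 = 0.4893 m.
Manning's equation: Q = (1/n) A R^(2/3) S^(1/2) = (1/0.038) × 3.537 × 0.4893^(2/3) × 0.015^(1/2) = 7.08 m³/s.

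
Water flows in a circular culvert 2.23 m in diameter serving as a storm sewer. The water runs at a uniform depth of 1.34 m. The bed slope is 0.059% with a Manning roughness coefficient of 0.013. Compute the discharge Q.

Q = 3.33 m³/s

For a circular section of diameter D = 2.23 m at depth y = 1.34 m, the central angle is θ = 2 arccos(1 − 2y/D) = 3.548 rad. Then A = (D²/8)(θ − sin θ) = 2.451 m² and P = Dθ/2 = 3.956 m.
Hydraulic radius R = A/P = 2.451/3.956 = 0.6196 m.
Manning's equation: Q = (1/n) A R^(2/3) S^(1/2) = (1/0.013) × 2.451 × 0.6196^(2/3) × 0.00059^(1/2) = 3.33 m³/s.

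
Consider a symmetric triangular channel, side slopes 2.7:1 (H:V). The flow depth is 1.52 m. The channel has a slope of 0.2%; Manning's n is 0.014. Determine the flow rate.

Q = 15.9 m³/s

For a triangular section with side slope z = 2.7: A = zy² = 2.7×1.52² = 6.238 m²; P = 2y√(1+z²) = 2×1.52×2.879 = 8.753 m.
Hydraulic radius R = A/P = 6.238/8.753 = 0.7127 m.
Manning's equation: Q = (1/n) A R^(2/3) S^(1/2) = (1/0.014) × 6.238 × 0.7127^(2/3) × 0.002^(1/2) = 15.9 m³/s.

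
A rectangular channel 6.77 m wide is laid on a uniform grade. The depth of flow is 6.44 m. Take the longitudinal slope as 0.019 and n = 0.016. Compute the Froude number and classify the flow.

Flow area A = b·y = 6.77 × 6.44 = 43.6 m². Wetted perimeter P = b + 2y = 6.77 + 2×6.44 = 19.65 m.
Hydraulic radius R = A/P = 43.6/19.65 = 2.219 m.
V = (1/n) R^(2/3) √S = (1/0.016) × 2.219^(2/3) × √0.019 = 14.66 m/s. Hydraulic depth D_h = A/T = 43.6/6.77 = 6.44 m.
Froude number Fr = V/√(g·D_h) = 14.66/√(9.81×6.44) = 1.84, which is greater than 1, so the flow is supercritical.

supercritical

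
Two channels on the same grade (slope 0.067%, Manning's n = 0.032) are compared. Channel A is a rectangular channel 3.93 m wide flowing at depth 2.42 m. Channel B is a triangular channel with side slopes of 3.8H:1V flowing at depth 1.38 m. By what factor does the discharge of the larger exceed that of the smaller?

Channel A: Flow area A = b·y = 3.93 × 2.42 = 9.511 m². Wetted perimeter P = b + 2y = 3.93 + 2×2.42 = 8.77 m. Hydraulic radius R = A/P = 9.511/8.77 = 1.084 m. Q_A = (1/0.032)·9.511·1.084^(2/3)·√0.00067 = 8.12 m³/s.
Channel B: For a triangular section with side slope z = 3.8: A = zy² = 3.8×1.38² = 7.237 m²; P = 2y√(1+z²) = 2×1.38×3.929 = 10.85 m. Hydraulic radius R = A/P = 7.237/10.85 = 0.6673 m. Q_B = (1/0.032)·7.237·0.6673^(2/3)·√0.00067 = 4.47 m³/s.
The larger discharge is 8.12 m³/s and the smaller is 4.47 m³/s; the ratio is 1.82.

1.82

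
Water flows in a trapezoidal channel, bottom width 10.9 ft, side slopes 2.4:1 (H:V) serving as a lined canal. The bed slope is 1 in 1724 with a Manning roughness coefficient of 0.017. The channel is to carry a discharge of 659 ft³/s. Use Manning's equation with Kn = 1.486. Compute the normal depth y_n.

Manning's equation rearranged: A R^(2/3) = nQ / (1.486·√S) = 0.017 × 659 / (1.486 × √0.00058) = 313.
At y = 4.86 ft: A R^(2/3) = 229.7 — short.
At y = 6.31 ft: A R^(2/3) = 397.3 — over.
At y = 5.64 ft: A R^(2/3) = 313.2 — ≈ 313.

y_n = 5.64 ft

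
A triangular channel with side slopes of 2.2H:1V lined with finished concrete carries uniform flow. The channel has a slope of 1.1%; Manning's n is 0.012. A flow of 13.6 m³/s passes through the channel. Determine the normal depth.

y_n = 1.07 m

Manning's equation rearranged: A R^(2/3) = nQ / (1·√S) = 0.012 × 13.6 / (√0.011) = 1.556.
Try y = 0.841 m: A R^(2/3) = 0.8204 — too small.
Try y = 1.23 m: A R^(2/3) = 2.261 — too large.
Try y = 1.07 m: A R^(2/3) = 1.559 — matches.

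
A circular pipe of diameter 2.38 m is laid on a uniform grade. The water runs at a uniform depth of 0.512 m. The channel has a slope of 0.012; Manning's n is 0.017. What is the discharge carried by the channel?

Q = 2.06 m³/s

For a circular section of diameter D = 2.38 m at depth y = 0.512 m, the central angle is θ = 2 arccos(1 − 2y/D) = 1.929 rad. Then A = (D²/8)(θ − sin θ) = 0.7029 m² and P = Dθ/2 = 2.296 m.
Hydraulic radius R = A/P = 0.7029/2.296 = 0.3062 m.
Manning's equation: Q = (1/n) A R^(2/3) S^(1/2) = (1/0.017) × 0.7029 × 0.3062^(2/3) × 0.012^(1/2) = 2.06 m³/s.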